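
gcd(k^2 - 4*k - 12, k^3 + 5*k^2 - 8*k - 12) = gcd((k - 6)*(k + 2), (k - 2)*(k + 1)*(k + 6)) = 1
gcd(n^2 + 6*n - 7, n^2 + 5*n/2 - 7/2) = n - 1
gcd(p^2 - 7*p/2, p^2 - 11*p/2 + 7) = p - 7/2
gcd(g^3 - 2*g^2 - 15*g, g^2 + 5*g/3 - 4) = g + 3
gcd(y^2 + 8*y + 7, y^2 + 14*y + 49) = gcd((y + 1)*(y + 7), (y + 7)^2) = y + 7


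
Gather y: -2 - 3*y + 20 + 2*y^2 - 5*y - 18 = 2*y^2 - 8*y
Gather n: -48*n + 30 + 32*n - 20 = 10 - 16*n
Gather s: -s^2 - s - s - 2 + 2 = -s^2 - 2*s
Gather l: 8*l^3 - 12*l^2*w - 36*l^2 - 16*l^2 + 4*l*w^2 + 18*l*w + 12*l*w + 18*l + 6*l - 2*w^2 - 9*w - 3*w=8*l^3 + l^2*(-12*w - 52) + l*(4*w^2 + 30*w + 24) - 2*w^2 - 12*w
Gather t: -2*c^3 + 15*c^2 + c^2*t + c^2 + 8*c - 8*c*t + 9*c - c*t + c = -2*c^3 + 16*c^2 + 18*c + t*(c^2 - 9*c)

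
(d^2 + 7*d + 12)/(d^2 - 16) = (d + 3)/(d - 4)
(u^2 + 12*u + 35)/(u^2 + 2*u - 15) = (u + 7)/(u - 3)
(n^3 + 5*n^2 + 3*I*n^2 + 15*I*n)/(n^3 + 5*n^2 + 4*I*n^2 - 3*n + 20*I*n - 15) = n/(n + I)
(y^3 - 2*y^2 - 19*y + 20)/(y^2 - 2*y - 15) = (y^2 + 3*y - 4)/(y + 3)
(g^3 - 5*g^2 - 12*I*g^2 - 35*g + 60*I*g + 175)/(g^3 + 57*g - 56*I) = (g^2 - 5*g*(1 + I) + 25*I)/(g^2 + 7*I*g + 8)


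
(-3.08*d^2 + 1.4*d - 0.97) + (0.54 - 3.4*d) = -3.08*d^2 - 2.0*d - 0.43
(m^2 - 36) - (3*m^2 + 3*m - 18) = -2*m^2 - 3*m - 18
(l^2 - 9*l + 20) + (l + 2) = l^2 - 8*l + 22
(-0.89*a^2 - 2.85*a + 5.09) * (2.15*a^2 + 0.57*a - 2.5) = -1.9135*a^4 - 6.6348*a^3 + 11.544*a^2 + 10.0263*a - 12.725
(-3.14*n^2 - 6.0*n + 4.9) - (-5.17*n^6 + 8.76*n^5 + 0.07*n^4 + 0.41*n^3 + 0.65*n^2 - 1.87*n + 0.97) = 5.17*n^6 - 8.76*n^5 - 0.07*n^4 - 0.41*n^3 - 3.79*n^2 - 4.13*n + 3.93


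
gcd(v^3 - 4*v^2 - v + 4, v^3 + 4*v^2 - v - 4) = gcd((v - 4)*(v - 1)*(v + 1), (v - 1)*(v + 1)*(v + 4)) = v^2 - 1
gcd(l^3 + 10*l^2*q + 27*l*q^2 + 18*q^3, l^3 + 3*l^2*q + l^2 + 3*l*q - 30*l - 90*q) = l + 3*q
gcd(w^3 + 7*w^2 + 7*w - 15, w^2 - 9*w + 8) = w - 1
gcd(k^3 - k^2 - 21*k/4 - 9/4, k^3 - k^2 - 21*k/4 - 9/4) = k^3 - k^2 - 21*k/4 - 9/4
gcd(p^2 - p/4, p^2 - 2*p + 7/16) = p - 1/4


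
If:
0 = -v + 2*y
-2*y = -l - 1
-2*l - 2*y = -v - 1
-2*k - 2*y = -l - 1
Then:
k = 0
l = 1/2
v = 3/2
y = 3/4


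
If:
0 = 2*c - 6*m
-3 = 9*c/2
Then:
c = -2/3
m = -2/9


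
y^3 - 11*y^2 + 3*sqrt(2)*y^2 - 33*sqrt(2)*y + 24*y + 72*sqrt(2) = (y - 8)*(y - 3)*(y + 3*sqrt(2))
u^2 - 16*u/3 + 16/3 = (u - 4)*(u - 4/3)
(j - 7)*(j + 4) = j^2 - 3*j - 28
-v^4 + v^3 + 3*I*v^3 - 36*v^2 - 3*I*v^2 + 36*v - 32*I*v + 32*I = (v - 8*I)*(v + 4*I)*(-I*v + 1)*(-I*v + I)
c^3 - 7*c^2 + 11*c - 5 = (c - 5)*(c - 1)^2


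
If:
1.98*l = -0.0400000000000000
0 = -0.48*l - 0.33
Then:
No Solution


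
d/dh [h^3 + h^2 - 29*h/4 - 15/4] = 3*h^2 + 2*h - 29/4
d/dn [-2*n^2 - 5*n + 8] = -4*n - 5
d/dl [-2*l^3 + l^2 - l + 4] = -6*l^2 + 2*l - 1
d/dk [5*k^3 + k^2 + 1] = k*(15*k + 2)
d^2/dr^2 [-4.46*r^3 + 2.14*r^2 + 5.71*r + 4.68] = 4.28 - 26.76*r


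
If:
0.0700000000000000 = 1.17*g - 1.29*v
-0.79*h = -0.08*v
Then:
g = 1.1025641025641*v + 0.0598290598290598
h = 0.10126582278481*v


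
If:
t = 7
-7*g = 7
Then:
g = -1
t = 7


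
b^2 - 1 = (b - 1)*(b + 1)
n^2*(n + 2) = n^3 + 2*n^2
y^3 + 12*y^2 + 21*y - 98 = (y - 2)*(y + 7)^2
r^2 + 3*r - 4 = (r - 1)*(r + 4)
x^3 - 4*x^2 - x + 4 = (x - 4)*(x - 1)*(x + 1)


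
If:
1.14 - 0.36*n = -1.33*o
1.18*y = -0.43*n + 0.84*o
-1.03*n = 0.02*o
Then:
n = 0.02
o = -0.85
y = -0.61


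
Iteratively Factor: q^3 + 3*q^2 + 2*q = (q + 2)*(q^2 + q) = q*(q + 2)*(q + 1)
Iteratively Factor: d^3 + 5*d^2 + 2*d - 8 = (d - 1)*(d^2 + 6*d + 8) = (d - 1)*(d + 2)*(d + 4)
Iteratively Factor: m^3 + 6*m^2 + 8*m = (m + 2)*(m^2 + 4*m) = m*(m + 2)*(m + 4)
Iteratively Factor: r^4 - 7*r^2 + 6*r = (r - 2)*(r^3 + 2*r^2 - 3*r) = (r - 2)*(r - 1)*(r^2 + 3*r) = (r - 2)*(r - 1)*(r + 3)*(r)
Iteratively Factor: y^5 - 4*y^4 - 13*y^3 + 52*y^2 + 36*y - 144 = (y + 2)*(y^4 - 6*y^3 - y^2 + 54*y - 72) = (y + 2)*(y + 3)*(y^3 - 9*y^2 + 26*y - 24) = (y - 4)*(y + 2)*(y + 3)*(y^2 - 5*y + 6) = (y - 4)*(y - 3)*(y + 2)*(y + 3)*(y - 2)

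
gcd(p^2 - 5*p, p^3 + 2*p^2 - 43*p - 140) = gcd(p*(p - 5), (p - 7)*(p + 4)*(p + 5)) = 1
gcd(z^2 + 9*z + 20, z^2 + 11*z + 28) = z + 4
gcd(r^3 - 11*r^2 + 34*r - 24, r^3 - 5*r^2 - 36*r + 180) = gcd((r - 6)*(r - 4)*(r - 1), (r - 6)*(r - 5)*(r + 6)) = r - 6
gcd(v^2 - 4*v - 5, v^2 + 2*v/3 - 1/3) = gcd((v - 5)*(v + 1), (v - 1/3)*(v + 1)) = v + 1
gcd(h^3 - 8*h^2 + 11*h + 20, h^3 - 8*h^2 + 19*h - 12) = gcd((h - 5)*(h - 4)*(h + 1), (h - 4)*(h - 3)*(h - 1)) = h - 4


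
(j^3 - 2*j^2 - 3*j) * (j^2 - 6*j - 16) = j^5 - 8*j^4 - 7*j^3 + 50*j^2 + 48*j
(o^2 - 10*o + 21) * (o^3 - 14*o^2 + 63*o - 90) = o^5 - 24*o^4 + 224*o^3 - 1014*o^2 + 2223*o - 1890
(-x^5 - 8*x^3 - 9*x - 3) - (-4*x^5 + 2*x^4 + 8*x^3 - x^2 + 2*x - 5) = 3*x^5 - 2*x^4 - 16*x^3 + x^2 - 11*x + 2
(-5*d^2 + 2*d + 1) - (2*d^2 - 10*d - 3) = -7*d^2 + 12*d + 4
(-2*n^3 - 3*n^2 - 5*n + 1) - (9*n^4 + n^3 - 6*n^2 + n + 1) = -9*n^4 - 3*n^3 + 3*n^2 - 6*n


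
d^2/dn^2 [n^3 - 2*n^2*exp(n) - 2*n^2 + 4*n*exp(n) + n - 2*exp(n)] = -2*n^2*exp(n) - 4*n*exp(n) + 6*n + 2*exp(n) - 4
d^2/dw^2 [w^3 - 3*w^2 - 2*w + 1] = 6*w - 6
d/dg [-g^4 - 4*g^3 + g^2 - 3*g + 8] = -4*g^3 - 12*g^2 + 2*g - 3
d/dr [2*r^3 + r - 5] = 6*r^2 + 1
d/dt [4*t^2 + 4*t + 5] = 8*t + 4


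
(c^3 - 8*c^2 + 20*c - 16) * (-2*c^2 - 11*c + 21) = -2*c^5 + 5*c^4 + 69*c^3 - 356*c^2 + 596*c - 336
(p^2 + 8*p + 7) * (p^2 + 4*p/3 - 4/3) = p^4 + 28*p^3/3 + 49*p^2/3 - 4*p/3 - 28/3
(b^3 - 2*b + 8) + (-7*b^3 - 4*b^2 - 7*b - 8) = -6*b^3 - 4*b^2 - 9*b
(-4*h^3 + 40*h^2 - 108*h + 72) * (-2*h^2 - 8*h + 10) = 8*h^5 - 48*h^4 - 144*h^3 + 1120*h^2 - 1656*h + 720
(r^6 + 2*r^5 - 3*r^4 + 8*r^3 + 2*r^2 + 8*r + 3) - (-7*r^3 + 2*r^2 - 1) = r^6 + 2*r^5 - 3*r^4 + 15*r^3 + 8*r + 4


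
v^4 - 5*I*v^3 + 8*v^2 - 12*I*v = v*(v - 6*I)*(v - I)*(v + 2*I)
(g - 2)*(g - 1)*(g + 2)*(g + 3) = g^4 + 2*g^3 - 7*g^2 - 8*g + 12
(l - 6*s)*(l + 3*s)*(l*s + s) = l^3*s - 3*l^2*s^2 + l^2*s - 18*l*s^3 - 3*l*s^2 - 18*s^3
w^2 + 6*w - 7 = (w - 1)*(w + 7)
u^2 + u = u*(u + 1)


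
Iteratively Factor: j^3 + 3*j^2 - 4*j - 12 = (j + 3)*(j^2 - 4) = (j + 2)*(j + 3)*(j - 2)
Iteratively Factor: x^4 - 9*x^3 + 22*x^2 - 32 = (x + 1)*(x^3 - 10*x^2 + 32*x - 32) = (x - 4)*(x + 1)*(x^2 - 6*x + 8) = (x - 4)^2*(x + 1)*(x - 2)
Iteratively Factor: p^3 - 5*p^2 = (p)*(p^2 - 5*p) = p^2*(p - 5)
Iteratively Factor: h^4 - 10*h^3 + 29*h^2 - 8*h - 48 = (h + 1)*(h^3 - 11*h^2 + 40*h - 48) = (h - 4)*(h + 1)*(h^2 - 7*h + 12) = (h - 4)*(h - 3)*(h + 1)*(h - 4)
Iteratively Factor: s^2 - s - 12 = (s + 3)*(s - 4)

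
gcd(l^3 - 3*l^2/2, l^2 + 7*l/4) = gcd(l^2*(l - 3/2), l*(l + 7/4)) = l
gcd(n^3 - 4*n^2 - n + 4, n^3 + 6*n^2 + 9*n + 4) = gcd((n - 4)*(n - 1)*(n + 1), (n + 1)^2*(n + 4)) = n + 1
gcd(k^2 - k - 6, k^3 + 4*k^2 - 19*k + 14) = 1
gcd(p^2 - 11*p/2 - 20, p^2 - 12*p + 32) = p - 8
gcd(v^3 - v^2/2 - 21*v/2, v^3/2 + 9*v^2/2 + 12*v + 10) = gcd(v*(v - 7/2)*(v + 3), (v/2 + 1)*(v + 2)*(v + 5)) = 1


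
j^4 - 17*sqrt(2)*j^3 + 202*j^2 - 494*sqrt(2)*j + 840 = (j - 7*sqrt(2))*(j - 5*sqrt(2))*(j - 3*sqrt(2))*(j - 2*sqrt(2))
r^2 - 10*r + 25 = (r - 5)^2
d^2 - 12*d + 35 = (d - 7)*(d - 5)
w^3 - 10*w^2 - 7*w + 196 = (w - 7)^2*(w + 4)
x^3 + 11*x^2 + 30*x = x*(x + 5)*(x + 6)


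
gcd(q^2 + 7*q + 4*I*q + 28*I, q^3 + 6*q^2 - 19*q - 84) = q + 7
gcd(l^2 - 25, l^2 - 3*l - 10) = l - 5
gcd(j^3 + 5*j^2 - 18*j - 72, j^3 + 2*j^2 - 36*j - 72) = j + 6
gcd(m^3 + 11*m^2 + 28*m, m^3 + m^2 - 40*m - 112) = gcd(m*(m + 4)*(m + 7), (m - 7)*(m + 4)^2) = m + 4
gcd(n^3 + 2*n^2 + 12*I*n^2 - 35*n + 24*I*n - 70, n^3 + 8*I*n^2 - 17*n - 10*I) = n + 5*I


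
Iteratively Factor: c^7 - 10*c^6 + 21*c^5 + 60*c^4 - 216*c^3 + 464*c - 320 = (c - 1)*(c^6 - 9*c^5 + 12*c^4 + 72*c^3 - 144*c^2 - 144*c + 320) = (c - 2)*(c - 1)*(c^5 - 7*c^4 - 2*c^3 + 68*c^2 - 8*c - 160) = (c - 4)*(c - 2)*(c - 1)*(c^4 - 3*c^3 - 14*c^2 + 12*c + 40) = (c - 4)*(c - 2)*(c - 1)*(c + 2)*(c^3 - 5*c^2 - 4*c + 20) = (c - 4)*(c - 2)^2*(c - 1)*(c + 2)*(c^2 - 3*c - 10) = (c - 4)*(c - 2)^2*(c - 1)*(c + 2)^2*(c - 5)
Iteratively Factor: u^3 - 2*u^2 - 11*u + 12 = (u - 4)*(u^2 + 2*u - 3) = (u - 4)*(u - 1)*(u + 3)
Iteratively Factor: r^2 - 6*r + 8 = (r - 2)*(r - 4)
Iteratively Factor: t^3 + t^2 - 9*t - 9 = (t - 3)*(t^2 + 4*t + 3) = (t - 3)*(t + 3)*(t + 1)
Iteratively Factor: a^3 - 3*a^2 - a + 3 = (a - 3)*(a^2 - 1) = (a - 3)*(a + 1)*(a - 1)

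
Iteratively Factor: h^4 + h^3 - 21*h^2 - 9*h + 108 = (h - 3)*(h^3 + 4*h^2 - 9*h - 36) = (h - 3)*(h + 3)*(h^2 + h - 12) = (h - 3)*(h + 3)*(h + 4)*(h - 3)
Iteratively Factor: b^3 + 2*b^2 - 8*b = (b + 4)*(b^2 - 2*b) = (b - 2)*(b + 4)*(b)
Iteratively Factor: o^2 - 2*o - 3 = (o + 1)*(o - 3)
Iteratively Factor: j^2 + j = (j)*(j + 1)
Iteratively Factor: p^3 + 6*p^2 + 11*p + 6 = (p + 2)*(p^2 + 4*p + 3) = (p + 2)*(p + 3)*(p + 1)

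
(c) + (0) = c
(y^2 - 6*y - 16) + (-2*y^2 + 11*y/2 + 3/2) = -y^2 - y/2 - 29/2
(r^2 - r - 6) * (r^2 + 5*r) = r^4 + 4*r^3 - 11*r^2 - 30*r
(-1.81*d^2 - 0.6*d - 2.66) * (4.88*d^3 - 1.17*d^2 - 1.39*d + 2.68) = -8.8328*d^5 - 0.8103*d^4 - 9.7629*d^3 - 0.9046*d^2 + 2.0894*d - 7.1288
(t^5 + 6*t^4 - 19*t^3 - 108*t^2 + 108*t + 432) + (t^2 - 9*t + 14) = t^5 + 6*t^4 - 19*t^3 - 107*t^2 + 99*t + 446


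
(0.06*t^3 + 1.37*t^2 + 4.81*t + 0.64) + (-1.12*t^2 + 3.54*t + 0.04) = 0.06*t^3 + 0.25*t^2 + 8.35*t + 0.68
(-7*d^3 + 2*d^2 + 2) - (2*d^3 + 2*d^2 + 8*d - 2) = -9*d^3 - 8*d + 4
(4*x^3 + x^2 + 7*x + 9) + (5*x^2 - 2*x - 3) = 4*x^3 + 6*x^2 + 5*x + 6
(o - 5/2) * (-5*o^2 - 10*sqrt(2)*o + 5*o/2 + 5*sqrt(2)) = -5*o^3 - 10*sqrt(2)*o^2 + 15*o^2 - 25*o/4 + 30*sqrt(2)*o - 25*sqrt(2)/2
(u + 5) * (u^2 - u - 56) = u^3 + 4*u^2 - 61*u - 280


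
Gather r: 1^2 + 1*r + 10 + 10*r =11*r + 11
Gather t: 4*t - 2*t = 2*t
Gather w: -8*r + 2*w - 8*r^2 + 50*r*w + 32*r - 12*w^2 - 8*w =-8*r^2 + 24*r - 12*w^2 + w*(50*r - 6)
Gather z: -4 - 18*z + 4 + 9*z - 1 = -9*z - 1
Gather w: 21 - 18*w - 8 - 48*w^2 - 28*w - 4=-48*w^2 - 46*w + 9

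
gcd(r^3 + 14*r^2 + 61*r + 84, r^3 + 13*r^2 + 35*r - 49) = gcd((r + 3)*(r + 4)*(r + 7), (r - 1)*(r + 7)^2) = r + 7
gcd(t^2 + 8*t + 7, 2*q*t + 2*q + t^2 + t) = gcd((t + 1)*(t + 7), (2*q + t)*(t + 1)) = t + 1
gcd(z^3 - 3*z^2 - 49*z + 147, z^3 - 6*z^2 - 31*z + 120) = z - 3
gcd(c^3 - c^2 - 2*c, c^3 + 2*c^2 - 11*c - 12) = c + 1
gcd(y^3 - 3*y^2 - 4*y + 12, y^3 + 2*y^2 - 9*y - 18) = y^2 - y - 6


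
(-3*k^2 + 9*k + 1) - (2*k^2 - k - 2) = -5*k^2 + 10*k + 3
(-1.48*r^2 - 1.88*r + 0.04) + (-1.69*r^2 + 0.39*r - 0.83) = -3.17*r^2 - 1.49*r - 0.79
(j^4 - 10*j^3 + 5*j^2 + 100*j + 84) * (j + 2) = j^5 - 8*j^4 - 15*j^3 + 110*j^2 + 284*j + 168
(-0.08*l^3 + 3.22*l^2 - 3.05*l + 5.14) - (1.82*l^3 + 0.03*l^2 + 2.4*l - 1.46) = -1.9*l^3 + 3.19*l^2 - 5.45*l + 6.6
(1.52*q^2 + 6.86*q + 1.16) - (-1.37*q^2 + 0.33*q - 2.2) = 2.89*q^2 + 6.53*q + 3.36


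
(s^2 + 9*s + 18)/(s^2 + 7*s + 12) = (s + 6)/(s + 4)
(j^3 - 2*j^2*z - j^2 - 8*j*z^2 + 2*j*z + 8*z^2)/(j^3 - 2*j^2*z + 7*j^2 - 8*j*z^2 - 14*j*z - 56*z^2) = (j - 1)/(j + 7)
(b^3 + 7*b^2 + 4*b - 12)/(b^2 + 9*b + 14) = (b^2 + 5*b - 6)/(b + 7)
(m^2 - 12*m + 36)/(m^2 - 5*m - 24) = (-m^2 + 12*m - 36)/(-m^2 + 5*m + 24)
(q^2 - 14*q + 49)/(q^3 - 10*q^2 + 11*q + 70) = (q - 7)/(q^2 - 3*q - 10)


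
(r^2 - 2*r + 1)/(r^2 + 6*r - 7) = (r - 1)/(r + 7)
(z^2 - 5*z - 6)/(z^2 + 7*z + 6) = (z - 6)/(z + 6)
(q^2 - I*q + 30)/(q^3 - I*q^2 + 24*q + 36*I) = (q + 5*I)/(q^2 + 5*I*q - 6)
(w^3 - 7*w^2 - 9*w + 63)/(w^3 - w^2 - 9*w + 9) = (w - 7)/(w - 1)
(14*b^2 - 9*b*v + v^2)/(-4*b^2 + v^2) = (-7*b + v)/(2*b + v)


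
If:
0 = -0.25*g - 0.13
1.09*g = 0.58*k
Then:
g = -0.52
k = -0.98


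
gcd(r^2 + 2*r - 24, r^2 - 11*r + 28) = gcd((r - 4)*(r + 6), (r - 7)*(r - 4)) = r - 4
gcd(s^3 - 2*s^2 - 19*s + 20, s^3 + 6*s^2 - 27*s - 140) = s^2 - s - 20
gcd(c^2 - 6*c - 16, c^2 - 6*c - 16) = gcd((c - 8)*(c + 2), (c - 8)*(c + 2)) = c^2 - 6*c - 16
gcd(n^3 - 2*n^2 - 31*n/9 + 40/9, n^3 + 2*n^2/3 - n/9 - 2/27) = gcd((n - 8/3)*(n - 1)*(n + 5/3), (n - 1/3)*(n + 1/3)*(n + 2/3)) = 1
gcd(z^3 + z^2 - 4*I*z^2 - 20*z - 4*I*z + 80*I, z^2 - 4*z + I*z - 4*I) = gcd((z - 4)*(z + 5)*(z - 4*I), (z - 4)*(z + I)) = z - 4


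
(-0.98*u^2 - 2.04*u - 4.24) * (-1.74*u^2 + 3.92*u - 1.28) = 1.7052*u^4 - 0.292*u^3 + 0.635199999999999*u^2 - 14.0096*u + 5.4272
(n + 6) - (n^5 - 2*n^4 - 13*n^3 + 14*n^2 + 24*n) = -n^5 + 2*n^4 + 13*n^3 - 14*n^2 - 23*n + 6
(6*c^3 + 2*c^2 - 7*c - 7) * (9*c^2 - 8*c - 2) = 54*c^5 - 30*c^4 - 91*c^3 - 11*c^2 + 70*c + 14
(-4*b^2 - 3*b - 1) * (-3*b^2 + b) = 12*b^4 + 5*b^3 - b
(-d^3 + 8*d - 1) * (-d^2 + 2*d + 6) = d^5 - 2*d^4 - 14*d^3 + 17*d^2 + 46*d - 6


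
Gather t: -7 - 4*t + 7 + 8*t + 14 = 4*t + 14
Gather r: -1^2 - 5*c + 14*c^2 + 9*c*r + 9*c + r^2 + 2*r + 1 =14*c^2 + 4*c + r^2 + r*(9*c + 2)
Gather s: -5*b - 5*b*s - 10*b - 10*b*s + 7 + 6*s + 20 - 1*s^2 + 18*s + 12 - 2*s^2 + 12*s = -15*b - 3*s^2 + s*(36 - 15*b) + 39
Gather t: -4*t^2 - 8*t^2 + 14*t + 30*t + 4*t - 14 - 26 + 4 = -12*t^2 + 48*t - 36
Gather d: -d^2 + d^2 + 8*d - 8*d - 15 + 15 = 0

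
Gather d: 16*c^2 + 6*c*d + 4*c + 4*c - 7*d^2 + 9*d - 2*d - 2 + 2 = 16*c^2 + 8*c - 7*d^2 + d*(6*c + 7)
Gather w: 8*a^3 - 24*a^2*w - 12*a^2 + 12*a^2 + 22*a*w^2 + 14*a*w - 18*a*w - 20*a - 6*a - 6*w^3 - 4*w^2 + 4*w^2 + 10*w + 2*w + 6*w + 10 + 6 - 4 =8*a^3 + 22*a*w^2 - 26*a - 6*w^3 + w*(-24*a^2 - 4*a + 18) + 12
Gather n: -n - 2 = -n - 2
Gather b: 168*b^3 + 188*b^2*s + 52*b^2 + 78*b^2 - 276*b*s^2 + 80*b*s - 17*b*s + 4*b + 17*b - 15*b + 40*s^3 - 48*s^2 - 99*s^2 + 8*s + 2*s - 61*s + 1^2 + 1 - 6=168*b^3 + b^2*(188*s + 130) + b*(-276*s^2 + 63*s + 6) + 40*s^3 - 147*s^2 - 51*s - 4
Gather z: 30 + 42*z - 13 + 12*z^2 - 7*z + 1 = 12*z^2 + 35*z + 18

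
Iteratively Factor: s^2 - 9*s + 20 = (s - 5)*(s - 4)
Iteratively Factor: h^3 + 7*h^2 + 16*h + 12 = (h + 2)*(h^2 + 5*h + 6) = (h + 2)*(h + 3)*(h + 2)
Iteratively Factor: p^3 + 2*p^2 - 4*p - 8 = (p + 2)*(p^2 - 4) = (p - 2)*(p + 2)*(p + 2)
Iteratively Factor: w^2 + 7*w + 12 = (w + 3)*(w + 4)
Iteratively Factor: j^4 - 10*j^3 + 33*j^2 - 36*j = (j - 3)*(j^3 - 7*j^2 + 12*j) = j*(j - 3)*(j^2 - 7*j + 12) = j*(j - 4)*(j - 3)*(j - 3)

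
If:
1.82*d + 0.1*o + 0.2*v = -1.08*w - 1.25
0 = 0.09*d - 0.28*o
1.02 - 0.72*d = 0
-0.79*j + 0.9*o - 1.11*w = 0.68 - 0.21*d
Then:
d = 1.42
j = 0.0345840867992767 - 1.40506329113924*w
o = 0.46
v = -5.4*w - 19.3693452380952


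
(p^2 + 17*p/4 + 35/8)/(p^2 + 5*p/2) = (p + 7/4)/p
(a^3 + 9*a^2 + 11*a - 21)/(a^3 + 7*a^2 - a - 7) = (a + 3)/(a + 1)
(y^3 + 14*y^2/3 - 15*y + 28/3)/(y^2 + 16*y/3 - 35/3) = (3*y^2 - 7*y + 4)/(3*y - 5)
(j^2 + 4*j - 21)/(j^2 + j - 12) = (j + 7)/(j + 4)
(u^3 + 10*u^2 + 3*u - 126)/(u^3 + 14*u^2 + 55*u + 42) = (u - 3)/(u + 1)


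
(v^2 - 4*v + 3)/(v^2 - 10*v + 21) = (v - 1)/(v - 7)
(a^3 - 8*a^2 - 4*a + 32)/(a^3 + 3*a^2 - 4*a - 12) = (a - 8)/(a + 3)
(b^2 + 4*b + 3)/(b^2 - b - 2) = (b + 3)/(b - 2)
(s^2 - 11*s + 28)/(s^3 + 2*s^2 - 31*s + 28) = (s - 7)/(s^2 + 6*s - 7)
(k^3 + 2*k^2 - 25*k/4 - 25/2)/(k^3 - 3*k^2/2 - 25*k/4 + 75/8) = 2*(k + 2)/(2*k - 3)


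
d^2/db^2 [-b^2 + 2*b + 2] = -2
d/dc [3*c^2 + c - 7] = 6*c + 1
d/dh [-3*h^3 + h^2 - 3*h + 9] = -9*h^2 + 2*h - 3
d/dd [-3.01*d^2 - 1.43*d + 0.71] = -6.02*d - 1.43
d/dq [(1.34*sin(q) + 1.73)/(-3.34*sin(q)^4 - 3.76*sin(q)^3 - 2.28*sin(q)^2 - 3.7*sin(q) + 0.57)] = (13.4268*sin(q)^4 + 33.1896*sin(q)^3 + 22.5696*sin(q)^2 + 7.8888*sin(q) + 7.1648)*cos(q)/(11.1556*sin(q)^8 + 25.1168*sin(q)^7 + 29.368*sin(q)^6 + 41.8616*sin(q)^5 + 29.2148*sin(q)^4 + 12.5856*sin(q)^3 + 11.0908*sin(q)^2 - 4.218*sin(q) + 0.3249)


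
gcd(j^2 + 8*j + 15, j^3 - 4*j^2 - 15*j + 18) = j + 3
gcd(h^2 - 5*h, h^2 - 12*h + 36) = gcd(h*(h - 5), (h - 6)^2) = 1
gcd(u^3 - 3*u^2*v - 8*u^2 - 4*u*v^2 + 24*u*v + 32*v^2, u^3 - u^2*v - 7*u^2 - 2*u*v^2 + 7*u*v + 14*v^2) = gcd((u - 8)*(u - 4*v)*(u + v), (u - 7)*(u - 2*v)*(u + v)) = u + v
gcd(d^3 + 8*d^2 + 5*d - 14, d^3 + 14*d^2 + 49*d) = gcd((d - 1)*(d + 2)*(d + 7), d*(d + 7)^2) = d + 7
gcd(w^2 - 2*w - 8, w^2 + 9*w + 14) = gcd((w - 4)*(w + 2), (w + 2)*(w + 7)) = w + 2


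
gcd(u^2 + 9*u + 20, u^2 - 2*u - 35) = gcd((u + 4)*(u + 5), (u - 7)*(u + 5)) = u + 5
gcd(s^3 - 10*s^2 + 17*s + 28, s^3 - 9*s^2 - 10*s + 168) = s - 7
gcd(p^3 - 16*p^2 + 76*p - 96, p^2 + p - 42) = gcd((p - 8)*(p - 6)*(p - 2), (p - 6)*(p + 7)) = p - 6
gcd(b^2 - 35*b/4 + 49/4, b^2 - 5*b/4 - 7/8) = b - 7/4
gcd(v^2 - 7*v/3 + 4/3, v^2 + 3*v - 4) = v - 1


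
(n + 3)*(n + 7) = n^2 + 10*n + 21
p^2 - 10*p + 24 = (p - 6)*(p - 4)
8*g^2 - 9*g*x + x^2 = (-8*g + x)*(-g + x)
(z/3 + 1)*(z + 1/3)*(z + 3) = z^3/3 + 19*z^2/9 + 11*z/3 + 1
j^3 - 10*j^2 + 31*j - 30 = (j - 5)*(j - 3)*(j - 2)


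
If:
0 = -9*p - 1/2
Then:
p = -1/18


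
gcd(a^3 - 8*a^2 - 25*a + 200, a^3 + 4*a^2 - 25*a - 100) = a^2 - 25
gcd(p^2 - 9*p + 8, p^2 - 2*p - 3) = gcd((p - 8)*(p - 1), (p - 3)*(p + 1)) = 1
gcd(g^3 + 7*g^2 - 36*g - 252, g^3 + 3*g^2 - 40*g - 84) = g^2 + g - 42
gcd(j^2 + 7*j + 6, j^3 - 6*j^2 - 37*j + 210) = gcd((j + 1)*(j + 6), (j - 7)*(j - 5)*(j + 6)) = j + 6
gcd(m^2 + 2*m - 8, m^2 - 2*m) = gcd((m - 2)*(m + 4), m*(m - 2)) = m - 2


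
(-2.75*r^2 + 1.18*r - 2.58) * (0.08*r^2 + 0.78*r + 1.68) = -0.22*r^4 - 2.0506*r^3 - 3.906*r^2 - 0.0300000000000002*r - 4.3344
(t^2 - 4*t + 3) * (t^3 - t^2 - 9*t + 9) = t^5 - 5*t^4 - 2*t^3 + 42*t^2 - 63*t + 27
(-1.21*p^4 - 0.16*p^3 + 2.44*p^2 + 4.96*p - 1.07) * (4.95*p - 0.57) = -5.9895*p^5 - 0.1023*p^4 + 12.1692*p^3 + 23.1612*p^2 - 8.1237*p + 0.6099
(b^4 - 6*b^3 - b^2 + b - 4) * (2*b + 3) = 2*b^5 - 9*b^4 - 20*b^3 - b^2 - 5*b - 12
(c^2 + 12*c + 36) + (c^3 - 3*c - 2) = c^3 + c^2 + 9*c + 34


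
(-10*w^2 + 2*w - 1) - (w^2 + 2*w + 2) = -11*w^2 - 3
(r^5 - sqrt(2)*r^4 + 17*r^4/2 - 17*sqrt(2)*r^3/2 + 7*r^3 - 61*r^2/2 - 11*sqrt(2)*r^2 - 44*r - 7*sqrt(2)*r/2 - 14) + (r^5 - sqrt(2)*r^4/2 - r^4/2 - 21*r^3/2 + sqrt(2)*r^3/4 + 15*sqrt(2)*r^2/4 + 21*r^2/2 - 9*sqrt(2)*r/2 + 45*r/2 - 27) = 2*r^5 - 3*sqrt(2)*r^4/2 + 8*r^4 - 33*sqrt(2)*r^3/4 - 7*r^3/2 - 20*r^2 - 29*sqrt(2)*r^2/4 - 43*r/2 - 8*sqrt(2)*r - 41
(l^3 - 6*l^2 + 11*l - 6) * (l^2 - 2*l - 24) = l^5 - 8*l^4 - l^3 + 116*l^2 - 252*l + 144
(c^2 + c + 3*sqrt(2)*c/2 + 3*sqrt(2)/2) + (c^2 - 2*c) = 2*c^2 - c + 3*sqrt(2)*c/2 + 3*sqrt(2)/2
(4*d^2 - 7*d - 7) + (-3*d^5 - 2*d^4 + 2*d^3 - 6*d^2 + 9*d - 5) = -3*d^5 - 2*d^4 + 2*d^3 - 2*d^2 + 2*d - 12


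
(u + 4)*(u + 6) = u^2 + 10*u + 24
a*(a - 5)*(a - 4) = a^3 - 9*a^2 + 20*a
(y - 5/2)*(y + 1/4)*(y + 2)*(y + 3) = y^4 + 11*y^3/4 - 47*y^2/8 - 133*y/8 - 15/4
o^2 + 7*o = o*(o + 7)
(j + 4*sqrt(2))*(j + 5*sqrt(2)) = j^2 + 9*sqrt(2)*j + 40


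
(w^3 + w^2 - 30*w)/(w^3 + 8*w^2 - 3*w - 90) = w*(w - 5)/(w^2 + 2*w - 15)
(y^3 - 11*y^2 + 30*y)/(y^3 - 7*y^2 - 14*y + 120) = y/(y + 4)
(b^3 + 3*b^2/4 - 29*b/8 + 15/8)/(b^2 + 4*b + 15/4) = (4*b^2 - 7*b + 3)/(2*(2*b + 3))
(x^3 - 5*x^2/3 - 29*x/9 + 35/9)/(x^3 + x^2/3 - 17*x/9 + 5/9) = (3*x - 7)/(3*x - 1)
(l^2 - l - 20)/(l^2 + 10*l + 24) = (l - 5)/(l + 6)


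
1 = 1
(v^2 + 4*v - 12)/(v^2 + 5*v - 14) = (v + 6)/(v + 7)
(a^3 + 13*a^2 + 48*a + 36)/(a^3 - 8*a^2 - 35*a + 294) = (a^2 + 7*a + 6)/(a^2 - 14*a + 49)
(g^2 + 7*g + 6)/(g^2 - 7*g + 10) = (g^2 + 7*g + 6)/(g^2 - 7*g + 10)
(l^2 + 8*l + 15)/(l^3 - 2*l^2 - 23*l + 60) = (l + 3)/(l^2 - 7*l + 12)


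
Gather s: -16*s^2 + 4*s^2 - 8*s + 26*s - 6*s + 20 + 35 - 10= -12*s^2 + 12*s + 45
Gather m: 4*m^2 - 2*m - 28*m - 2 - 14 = 4*m^2 - 30*m - 16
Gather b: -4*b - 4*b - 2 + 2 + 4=4 - 8*b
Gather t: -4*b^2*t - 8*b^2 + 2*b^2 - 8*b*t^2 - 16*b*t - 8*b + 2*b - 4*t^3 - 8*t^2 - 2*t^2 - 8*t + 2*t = -6*b^2 - 6*b - 4*t^3 + t^2*(-8*b - 10) + t*(-4*b^2 - 16*b - 6)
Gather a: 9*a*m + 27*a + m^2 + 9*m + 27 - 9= a*(9*m + 27) + m^2 + 9*m + 18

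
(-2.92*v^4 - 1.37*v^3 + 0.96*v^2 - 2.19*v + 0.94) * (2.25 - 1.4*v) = 4.088*v^5 - 4.652*v^4 - 4.4265*v^3 + 5.226*v^2 - 6.2435*v + 2.115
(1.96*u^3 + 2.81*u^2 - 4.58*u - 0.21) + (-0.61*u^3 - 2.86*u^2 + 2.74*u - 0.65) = 1.35*u^3 - 0.0499999999999998*u^2 - 1.84*u - 0.86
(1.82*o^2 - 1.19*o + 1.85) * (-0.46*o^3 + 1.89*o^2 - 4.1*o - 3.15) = -0.8372*o^5 + 3.9872*o^4 - 10.5621*o^3 + 2.6425*o^2 - 3.8365*o - 5.8275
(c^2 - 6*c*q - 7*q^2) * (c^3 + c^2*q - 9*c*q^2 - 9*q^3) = c^5 - 5*c^4*q - 22*c^3*q^2 + 38*c^2*q^3 + 117*c*q^4 + 63*q^5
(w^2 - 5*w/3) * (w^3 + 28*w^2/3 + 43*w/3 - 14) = w^5 + 23*w^4/3 - 11*w^3/9 - 341*w^2/9 + 70*w/3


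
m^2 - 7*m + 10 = (m - 5)*(m - 2)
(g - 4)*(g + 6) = g^2 + 2*g - 24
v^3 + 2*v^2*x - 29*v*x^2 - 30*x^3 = (v - 5*x)*(v + x)*(v + 6*x)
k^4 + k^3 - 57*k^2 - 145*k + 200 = (k - 8)*(k - 1)*(k + 5)^2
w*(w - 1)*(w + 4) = w^3 + 3*w^2 - 4*w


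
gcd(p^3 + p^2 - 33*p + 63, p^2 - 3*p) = p - 3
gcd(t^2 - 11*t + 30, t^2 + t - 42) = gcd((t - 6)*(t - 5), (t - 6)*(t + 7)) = t - 6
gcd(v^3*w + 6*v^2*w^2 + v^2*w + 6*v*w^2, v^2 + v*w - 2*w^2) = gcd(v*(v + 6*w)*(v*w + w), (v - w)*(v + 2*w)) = 1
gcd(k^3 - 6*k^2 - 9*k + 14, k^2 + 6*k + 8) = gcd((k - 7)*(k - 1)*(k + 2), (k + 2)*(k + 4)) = k + 2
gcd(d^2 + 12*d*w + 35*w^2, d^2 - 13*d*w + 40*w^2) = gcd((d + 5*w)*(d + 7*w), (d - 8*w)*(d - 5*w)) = 1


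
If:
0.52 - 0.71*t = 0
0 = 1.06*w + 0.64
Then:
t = 0.73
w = -0.60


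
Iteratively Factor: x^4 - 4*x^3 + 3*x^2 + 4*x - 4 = (x - 1)*(x^3 - 3*x^2 + 4) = (x - 2)*(x - 1)*(x^2 - x - 2) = (x - 2)*(x - 1)*(x + 1)*(x - 2)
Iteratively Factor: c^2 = (c)*(c)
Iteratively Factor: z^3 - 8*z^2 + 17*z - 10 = (z - 1)*(z^2 - 7*z + 10) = (z - 5)*(z - 1)*(z - 2)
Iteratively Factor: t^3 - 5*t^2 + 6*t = (t)*(t^2 - 5*t + 6) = t*(t - 2)*(t - 3)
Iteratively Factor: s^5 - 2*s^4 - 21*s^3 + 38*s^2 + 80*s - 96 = (s - 4)*(s^4 + 2*s^3 - 13*s^2 - 14*s + 24) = (s - 4)*(s - 3)*(s^3 + 5*s^2 + 2*s - 8) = (s - 4)*(s - 3)*(s + 2)*(s^2 + 3*s - 4) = (s - 4)*(s - 3)*(s + 2)*(s + 4)*(s - 1)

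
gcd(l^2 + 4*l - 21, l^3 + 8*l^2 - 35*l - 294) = l + 7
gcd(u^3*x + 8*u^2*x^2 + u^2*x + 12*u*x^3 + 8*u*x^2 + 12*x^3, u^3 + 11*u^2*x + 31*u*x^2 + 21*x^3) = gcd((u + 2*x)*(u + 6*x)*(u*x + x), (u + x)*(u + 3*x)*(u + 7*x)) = 1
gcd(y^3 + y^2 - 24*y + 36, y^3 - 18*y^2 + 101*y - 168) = y - 3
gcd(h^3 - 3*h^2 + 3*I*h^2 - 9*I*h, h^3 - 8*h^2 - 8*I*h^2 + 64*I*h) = h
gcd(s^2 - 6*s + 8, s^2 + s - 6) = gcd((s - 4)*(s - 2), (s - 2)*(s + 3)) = s - 2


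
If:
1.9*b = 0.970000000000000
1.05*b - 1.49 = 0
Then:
No Solution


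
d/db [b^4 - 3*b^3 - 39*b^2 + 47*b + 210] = 4*b^3 - 9*b^2 - 78*b + 47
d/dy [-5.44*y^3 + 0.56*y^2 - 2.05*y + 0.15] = -16.32*y^2 + 1.12*y - 2.05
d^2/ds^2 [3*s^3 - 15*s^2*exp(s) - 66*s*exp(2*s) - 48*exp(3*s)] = -15*s^2*exp(s) - 264*s*exp(2*s) - 60*s*exp(s) + 18*s - 432*exp(3*s) - 264*exp(2*s) - 30*exp(s)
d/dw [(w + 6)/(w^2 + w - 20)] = (w^2 + w - (w + 6)*(2*w + 1) - 20)/(w^2 + w - 20)^2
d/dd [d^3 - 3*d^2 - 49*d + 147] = 3*d^2 - 6*d - 49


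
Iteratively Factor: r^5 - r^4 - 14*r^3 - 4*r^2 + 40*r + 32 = (r + 2)*(r^4 - 3*r^3 - 8*r^2 + 12*r + 16) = (r - 2)*(r + 2)*(r^3 - r^2 - 10*r - 8) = (r - 2)*(r + 2)^2*(r^2 - 3*r - 4) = (r - 4)*(r - 2)*(r + 2)^2*(r + 1)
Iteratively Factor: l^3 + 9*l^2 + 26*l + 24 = (l + 4)*(l^2 + 5*l + 6) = (l + 2)*(l + 4)*(l + 3)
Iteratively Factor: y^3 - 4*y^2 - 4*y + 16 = (y + 2)*(y^2 - 6*y + 8) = (y - 4)*(y + 2)*(y - 2)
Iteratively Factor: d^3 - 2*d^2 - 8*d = (d - 4)*(d^2 + 2*d) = d*(d - 4)*(d + 2)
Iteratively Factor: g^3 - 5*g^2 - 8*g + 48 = (g - 4)*(g^2 - g - 12) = (g - 4)*(g + 3)*(g - 4)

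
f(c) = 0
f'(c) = 0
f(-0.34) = 0.00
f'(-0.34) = 0.00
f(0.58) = 0.00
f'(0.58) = 0.00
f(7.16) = 0.00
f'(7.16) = 0.00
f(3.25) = 0.00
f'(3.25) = 0.00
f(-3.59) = 0.00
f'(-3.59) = 0.00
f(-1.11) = 0.00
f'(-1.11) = 0.00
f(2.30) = 0.00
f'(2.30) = 0.00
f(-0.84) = 0.00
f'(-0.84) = 0.00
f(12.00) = 0.00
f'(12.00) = 0.00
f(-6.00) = 0.00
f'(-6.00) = 0.00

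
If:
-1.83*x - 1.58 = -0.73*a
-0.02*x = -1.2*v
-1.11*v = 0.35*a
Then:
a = 0.04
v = -0.01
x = -0.85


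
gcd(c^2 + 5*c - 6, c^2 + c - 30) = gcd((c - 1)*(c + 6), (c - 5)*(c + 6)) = c + 6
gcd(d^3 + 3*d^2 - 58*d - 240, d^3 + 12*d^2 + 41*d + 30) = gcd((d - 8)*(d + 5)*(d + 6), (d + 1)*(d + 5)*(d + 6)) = d^2 + 11*d + 30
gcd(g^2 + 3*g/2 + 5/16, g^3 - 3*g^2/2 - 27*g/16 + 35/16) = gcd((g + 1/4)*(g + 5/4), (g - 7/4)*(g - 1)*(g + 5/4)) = g + 5/4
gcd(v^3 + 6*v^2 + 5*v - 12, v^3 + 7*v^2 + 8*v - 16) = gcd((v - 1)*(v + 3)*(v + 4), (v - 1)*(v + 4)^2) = v^2 + 3*v - 4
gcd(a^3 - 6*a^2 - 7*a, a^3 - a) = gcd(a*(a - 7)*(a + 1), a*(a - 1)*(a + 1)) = a^2 + a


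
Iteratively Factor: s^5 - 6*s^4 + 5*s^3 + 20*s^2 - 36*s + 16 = (s - 2)*(s^4 - 4*s^3 - 3*s^2 + 14*s - 8) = (s - 2)*(s - 1)*(s^3 - 3*s^2 - 6*s + 8) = (s - 2)*(s - 1)^2*(s^2 - 2*s - 8) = (s - 4)*(s - 2)*(s - 1)^2*(s + 2)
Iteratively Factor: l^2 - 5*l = (l)*(l - 5)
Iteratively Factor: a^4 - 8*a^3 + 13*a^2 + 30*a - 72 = (a + 2)*(a^3 - 10*a^2 + 33*a - 36) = (a - 3)*(a + 2)*(a^2 - 7*a + 12) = (a - 4)*(a - 3)*(a + 2)*(a - 3)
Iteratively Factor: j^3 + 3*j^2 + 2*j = (j)*(j^2 + 3*j + 2) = j*(j + 2)*(j + 1)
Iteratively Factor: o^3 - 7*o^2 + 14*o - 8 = (o - 4)*(o^2 - 3*o + 2) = (o - 4)*(o - 1)*(o - 2)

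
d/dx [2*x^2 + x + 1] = 4*x + 1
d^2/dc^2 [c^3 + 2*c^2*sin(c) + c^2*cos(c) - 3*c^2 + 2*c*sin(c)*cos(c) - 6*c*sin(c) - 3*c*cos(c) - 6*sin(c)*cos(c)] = -2*c^2*sin(c) - c^2*cos(c) + 2*c*sin(c) - 4*c*sin(2*c) + 11*c*cos(c) + 6*c + 12*sin(2*c) + 4*cos(2*c) - 10*sqrt(2)*cos(c + pi/4) - 6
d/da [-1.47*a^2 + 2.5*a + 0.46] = 2.5 - 2.94*a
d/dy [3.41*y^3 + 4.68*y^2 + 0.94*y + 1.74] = 10.23*y^2 + 9.36*y + 0.94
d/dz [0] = 0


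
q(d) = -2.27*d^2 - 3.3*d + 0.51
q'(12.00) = -57.78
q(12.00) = -365.97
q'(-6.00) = 23.94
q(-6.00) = -61.41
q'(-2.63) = 8.64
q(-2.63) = -6.51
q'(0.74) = -6.66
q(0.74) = -3.18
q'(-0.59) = -0.62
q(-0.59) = 1.67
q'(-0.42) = -1.39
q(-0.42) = 1.50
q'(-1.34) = 2.78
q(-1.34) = 0.86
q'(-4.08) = 15.22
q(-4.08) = -23.81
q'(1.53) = -10.25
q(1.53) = -9.85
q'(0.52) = -5.66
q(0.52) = -1.82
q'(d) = -4.54*d - 3.3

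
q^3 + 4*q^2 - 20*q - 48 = (q - 4)*(q + 2)*(q + 6)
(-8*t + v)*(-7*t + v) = 56*t^2 - 15*t*v + v^2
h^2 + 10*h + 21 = (h + 3)*(h + 7)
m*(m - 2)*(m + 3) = m^3 + m^2 - 6*m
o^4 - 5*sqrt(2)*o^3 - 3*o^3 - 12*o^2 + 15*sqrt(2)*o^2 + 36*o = o*(o - 3)*(o - 6*sqrt(2))*(o + sqrt(2))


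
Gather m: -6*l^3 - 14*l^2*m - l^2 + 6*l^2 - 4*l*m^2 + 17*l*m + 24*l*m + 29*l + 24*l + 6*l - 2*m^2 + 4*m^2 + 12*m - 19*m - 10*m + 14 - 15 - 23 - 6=-6*l^3 + 5*l^2 + 59*l + m^2*(2 - 4*l) + m*(-14*l^2 + 41*l - 17) - 30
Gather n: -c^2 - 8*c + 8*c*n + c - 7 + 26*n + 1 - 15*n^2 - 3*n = -c^2 - 7*c - 15*n^2 + n*(8*c + 23) - 6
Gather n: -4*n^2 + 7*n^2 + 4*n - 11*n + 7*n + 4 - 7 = 3*n^2 - 3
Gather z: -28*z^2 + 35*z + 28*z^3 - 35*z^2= 28*z^3 - 63*z^2 + 35*z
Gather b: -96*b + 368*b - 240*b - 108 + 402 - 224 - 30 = 32*b + 40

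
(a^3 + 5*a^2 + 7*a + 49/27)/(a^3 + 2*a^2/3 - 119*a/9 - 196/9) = (a + 1/3)/(a - 4)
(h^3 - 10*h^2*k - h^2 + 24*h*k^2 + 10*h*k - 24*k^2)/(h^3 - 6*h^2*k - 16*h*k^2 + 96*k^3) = (h - 1)/(h + 4*k)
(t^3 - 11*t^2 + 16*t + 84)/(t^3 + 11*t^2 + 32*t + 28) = (t^2 - 13*t + 42)/(t^2 + 9*t + 14)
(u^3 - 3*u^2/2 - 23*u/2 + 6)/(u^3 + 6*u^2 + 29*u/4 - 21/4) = 2*(u - 4)/(2*u + 7)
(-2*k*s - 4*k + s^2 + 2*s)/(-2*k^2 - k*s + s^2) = (s + 2)/(k + s)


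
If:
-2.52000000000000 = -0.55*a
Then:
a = 4.58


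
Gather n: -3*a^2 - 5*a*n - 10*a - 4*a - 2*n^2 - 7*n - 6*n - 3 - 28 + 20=-3*a^2 - 14*a - 2*n^2 + n*(-5*a - 13) - 11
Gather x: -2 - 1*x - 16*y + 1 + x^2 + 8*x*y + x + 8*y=x^2 + 8*x*y - 8*y - 1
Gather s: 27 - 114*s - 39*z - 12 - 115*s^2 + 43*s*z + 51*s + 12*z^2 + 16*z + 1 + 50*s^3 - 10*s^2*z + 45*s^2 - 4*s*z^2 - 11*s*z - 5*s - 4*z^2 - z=50*s^3 + s^2*(-10*z - 70) + s*(-4*z^2 + 32*z - 68) + 8*z^2 - 24*z + 16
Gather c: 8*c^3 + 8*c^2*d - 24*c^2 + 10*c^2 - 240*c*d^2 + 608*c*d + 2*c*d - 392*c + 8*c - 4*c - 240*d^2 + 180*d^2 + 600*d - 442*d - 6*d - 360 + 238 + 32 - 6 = 8*c^3 + c^2*(8*d - 14) + c*(-240*d^2 + 610*d - 388) - 60*d^2 + 152*d - 96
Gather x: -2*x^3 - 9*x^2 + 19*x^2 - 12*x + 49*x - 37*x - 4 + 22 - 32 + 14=-2*x^3 + 10*x^2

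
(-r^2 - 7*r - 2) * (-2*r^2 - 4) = 2*r^4 + 14*r^3 + 8*r^2 + 28*r + 8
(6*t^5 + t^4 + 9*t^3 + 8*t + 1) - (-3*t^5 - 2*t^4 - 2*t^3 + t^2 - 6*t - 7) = 9*t^5 + 3*t^4 + 11*t^3 - t^2 + 14*t + 8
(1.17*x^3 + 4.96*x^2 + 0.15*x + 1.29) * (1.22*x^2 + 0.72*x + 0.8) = 1.4274*x^5 + 6.8936*x^4 + 4.6902*x^3 + 5.6498*x^2 + 1.0488*x + 1.032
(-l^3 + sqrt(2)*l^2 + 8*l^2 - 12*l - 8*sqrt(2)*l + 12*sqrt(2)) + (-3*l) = -l^3 + sqrt(2)*l^2 + 8*l^2 - 15*l - 8*sqrt(2)*l + 12*sqrt(2)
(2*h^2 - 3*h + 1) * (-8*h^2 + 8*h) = -16*h^4 + 40*h^3 - 32*h^2 + 8*h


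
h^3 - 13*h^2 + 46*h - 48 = (h - 8)*(h - 3)*(h - 2)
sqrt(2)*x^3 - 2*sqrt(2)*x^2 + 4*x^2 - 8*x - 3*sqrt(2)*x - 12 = (x - 3)*(x + 2*sqrt(2))*(sqrt(2)*x + sqrt(2))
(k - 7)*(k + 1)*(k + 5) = k^3 - k^2 - 37*k - 35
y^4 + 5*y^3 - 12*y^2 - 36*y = y*(y - 3)*(y + 2)*(y + 6)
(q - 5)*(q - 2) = q^2 - 7*q + 10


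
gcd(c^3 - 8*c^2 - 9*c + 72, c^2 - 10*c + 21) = c - 3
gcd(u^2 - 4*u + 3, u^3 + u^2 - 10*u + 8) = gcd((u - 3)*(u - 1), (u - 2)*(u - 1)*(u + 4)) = u - 1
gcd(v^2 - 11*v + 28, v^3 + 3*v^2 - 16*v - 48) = v - 4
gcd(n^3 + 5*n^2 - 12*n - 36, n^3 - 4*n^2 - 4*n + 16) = n + 2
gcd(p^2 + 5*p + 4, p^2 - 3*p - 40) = 1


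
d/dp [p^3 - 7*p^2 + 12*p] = 3*p^2 - 14*p + 12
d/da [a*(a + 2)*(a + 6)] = 3*a^2 + 16*a + 12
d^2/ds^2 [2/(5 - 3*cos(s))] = 6*(-3*sin(s)^2 + 5*cos(s) - 3)/(3*cos(s) - 5)^3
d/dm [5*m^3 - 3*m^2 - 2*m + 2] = 15*m^2 - 6*m - 2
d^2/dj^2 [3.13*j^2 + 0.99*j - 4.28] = 6.26000000000000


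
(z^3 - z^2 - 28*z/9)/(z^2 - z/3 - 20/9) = z*(3*z - 7)/(3*z - 5)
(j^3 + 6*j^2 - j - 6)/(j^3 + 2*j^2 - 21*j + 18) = (j + 1)/(j - 3)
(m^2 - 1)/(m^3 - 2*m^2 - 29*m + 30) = (m + 1)/(m^2 - m - 30)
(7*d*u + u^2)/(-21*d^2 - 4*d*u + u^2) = u*(7*d + u)/(-21*d^2 - 4*d*u + u^2)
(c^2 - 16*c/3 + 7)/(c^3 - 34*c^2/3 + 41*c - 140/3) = (c - 3)/(c^2 - 9*c + 20)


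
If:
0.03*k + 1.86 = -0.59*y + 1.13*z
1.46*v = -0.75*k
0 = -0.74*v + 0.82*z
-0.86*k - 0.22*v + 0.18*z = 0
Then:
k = 0.00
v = 0.00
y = -3.15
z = 0.00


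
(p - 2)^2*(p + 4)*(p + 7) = p^4 + 7*p^3 - 12*p^2 - 68*p + 112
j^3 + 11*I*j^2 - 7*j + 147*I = (j - 3*I)*(j + 7*I)^2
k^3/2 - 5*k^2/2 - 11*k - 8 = (k/2 + 1/2)*(k - 8)*(k + 2)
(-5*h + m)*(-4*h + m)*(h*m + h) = 20*h^3*m + 20*h^3 - 9*h^2*m^2 - 9*h^2*m + h*m^3 + h*m^2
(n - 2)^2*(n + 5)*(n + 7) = n^4 + 8*n^3 - 9*n^2 - 92*n + 140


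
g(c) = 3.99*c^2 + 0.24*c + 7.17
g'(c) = 7.98*c + 0.24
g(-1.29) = 13.50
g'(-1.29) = -10.05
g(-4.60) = 90.49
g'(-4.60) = -36.47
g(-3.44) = 53.56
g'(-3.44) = -27.21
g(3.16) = 47.77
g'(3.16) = 25.46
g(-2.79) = 37.56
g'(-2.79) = -22.02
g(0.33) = 7.68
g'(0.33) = 2.87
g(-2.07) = 23.77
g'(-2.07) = -16.28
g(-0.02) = 7.17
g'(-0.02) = 0.08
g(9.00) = 332.52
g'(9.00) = 72.06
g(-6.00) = 149.37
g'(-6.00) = -47.64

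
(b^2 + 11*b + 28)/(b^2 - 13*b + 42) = (b^2 + 11*b + 28)/(b^2 - 13*b + 42)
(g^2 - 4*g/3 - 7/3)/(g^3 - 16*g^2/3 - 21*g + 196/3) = (g + 1)/(g^2 - 3*g - 28)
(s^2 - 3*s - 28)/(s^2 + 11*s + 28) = (s - 7)/(s + 7)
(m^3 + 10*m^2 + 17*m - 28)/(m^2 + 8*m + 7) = (m^2 + 3*m - 4)/(m + 1)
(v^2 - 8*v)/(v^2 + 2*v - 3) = v*(v - 8)/(v^2 + 2*v - 3)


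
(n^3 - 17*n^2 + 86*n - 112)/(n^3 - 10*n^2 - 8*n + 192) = (n^2 - 9*n + 14)/(n^2 - 2*n - 24)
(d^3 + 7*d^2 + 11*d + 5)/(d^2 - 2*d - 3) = (d^2 + 6*d + 5)/(d - 3)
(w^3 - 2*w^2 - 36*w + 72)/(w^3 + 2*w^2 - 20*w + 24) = (w - 6)/(w - 2)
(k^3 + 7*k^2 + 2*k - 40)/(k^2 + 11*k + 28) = (k^2 + 3*k - 10)/(k + 7)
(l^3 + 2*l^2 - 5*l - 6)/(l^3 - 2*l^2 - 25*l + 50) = (l^2 + 4*l + 3)/(l^2 - 25)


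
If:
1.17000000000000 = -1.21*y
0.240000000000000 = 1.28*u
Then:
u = 0.19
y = -0.97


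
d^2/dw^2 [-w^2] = -2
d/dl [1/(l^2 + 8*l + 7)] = 2*(-l - 4)/(l^2 + 8*l + 7)^2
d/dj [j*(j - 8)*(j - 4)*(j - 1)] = 4*j^3 - 39*j^2 + 88*j - 32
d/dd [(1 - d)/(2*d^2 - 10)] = (-d^2 + 2*d*(d - 1) + 5)/(2*(d^2 - 5)^2)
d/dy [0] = 0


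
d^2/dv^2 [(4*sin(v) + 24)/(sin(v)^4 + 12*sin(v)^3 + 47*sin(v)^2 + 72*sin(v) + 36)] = 4*(-9*sin(v)^5 - 57*sin(v)^4 - 97*sin(v)^3 + 49*sin(v)^2 + 256*sin(v) + 170)/((sin(v) + 1)^2*(sin(v) + 2)^3*(sin(v) + 3)^3)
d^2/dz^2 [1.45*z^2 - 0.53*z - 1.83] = 2.90000000000000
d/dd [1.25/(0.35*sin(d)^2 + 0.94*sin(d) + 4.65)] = -(0.875*sin(d) + 1.175)*cos(d)/(0.35*sin(d)^2 + 0.94*sin(d) + 4.65)^2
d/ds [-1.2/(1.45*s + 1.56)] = 1.74/(1.45*s + 1.56)^2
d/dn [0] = 0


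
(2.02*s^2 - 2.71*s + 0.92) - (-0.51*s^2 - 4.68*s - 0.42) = 2.53*s^2 + 1.97*s + 1.34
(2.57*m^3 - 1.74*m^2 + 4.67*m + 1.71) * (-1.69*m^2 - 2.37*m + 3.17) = -4.3433*m^5 - 3.1503*m^4 + 4.3784*m^3 - 19.4736*m^2 + 10.7512*m + 5.4207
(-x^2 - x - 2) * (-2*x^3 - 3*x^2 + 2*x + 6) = 2*x^5 + 5*x^4 + 5*x^3 - 2*x^2 - 10*x - 12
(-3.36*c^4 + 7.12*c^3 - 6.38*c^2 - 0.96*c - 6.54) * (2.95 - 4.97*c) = 16.6992*c^5 - 45.2984*c^4 + 52.7126*c^3 - 14.0498*c^2 + 29.6718*c - 19.293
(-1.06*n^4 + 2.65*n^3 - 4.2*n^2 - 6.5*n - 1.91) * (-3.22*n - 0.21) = 3.4132*n^5 - 8.3104*n^4 + 12.9675*n^3 + 21.812*n^2 + 7.5152*n + 0.4011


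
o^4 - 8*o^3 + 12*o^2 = o^2*(o - 6)*(o - 2)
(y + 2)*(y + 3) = y^2 + 5*y + 6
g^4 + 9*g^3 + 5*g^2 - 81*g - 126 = (g - 3)*(g + 2)*(g + 3)*(g + 7)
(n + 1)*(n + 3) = n^2 + 4*n + 3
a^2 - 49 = (a - 7)*(a + 7)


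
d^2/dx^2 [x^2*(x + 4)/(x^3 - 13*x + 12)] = 2*(4*x^3 - 9*x^2 + 9)/(x^6 - 12*x^5 + 57*x^4 - 136*x^3 + 171*x^2 - 108*x + 27)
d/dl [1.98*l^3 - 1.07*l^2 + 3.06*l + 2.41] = 5.94*l^2 - 2.14*l + 3.06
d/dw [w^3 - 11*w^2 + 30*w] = 3*w^2 - 22*w + 30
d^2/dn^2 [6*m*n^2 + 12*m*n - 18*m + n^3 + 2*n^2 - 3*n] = 12*m + 6*n + 4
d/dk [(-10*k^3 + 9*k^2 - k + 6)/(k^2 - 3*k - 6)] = 2*(-5*k^4 + 30*k^3 + 77*k^2 - 60*k + 12)/(k^4 - 6*k^3 - 3*k^2 + 36*k + 36)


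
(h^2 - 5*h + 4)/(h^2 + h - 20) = (h - 1)/(h + 5)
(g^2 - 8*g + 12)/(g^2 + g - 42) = (g - 2)/(g + 7)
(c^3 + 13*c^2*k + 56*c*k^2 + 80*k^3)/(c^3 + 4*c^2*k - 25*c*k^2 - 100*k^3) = (c + 4*k)/(c - 5*k)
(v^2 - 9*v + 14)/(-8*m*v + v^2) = (-v^2 + 9*v - 14)/(v*(8*m - v))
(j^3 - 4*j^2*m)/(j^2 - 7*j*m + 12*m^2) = j^2/(j - 3*m)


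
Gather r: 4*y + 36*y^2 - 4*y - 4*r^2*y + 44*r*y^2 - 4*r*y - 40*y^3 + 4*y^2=-4*r^2*y + r*(44*y^2 - 4*y) - 40*y^3 + 40*y^2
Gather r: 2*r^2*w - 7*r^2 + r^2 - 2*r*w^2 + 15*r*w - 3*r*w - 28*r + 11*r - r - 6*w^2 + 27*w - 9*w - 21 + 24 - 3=r^2*(2*w - 6) + r*(-2*w^2 + 12*w - 18) - 6*w^2 + 18*w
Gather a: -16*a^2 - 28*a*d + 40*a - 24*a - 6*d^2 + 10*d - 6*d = -16*a^2 + a*(16 - 28*d) - 6*d^2 + 4*d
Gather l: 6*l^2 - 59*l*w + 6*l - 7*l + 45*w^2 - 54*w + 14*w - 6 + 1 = 6*l^2 + l*(-59*w - 1) + 45*w^2 - 40*w - 5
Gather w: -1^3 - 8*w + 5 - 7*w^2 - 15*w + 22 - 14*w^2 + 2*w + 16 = -21*w^2 - 21*w + 42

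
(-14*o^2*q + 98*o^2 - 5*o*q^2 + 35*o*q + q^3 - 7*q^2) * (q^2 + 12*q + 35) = -14*o^2*q^3 - 70*o^2*q^2 + 686*o^2*q + 3430*o^2 - 5*o*q^4 - 25*o*q^3 + 245*o*q^2 + 1225*o*q + q^5 + 5*q^4 - 49*q^3 - 245*q^2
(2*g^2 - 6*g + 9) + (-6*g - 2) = 2*g^2 - 12*g + 7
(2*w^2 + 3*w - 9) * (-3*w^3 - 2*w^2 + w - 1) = -6*w^5 - 13*w^4 + 23*w^3 + 19*w^2 - 12*w + 9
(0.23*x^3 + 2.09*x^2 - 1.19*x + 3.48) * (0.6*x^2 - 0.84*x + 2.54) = 0.138*x^5 + 1.0608*x^4 - 1.8854*x^3 + 8.3962*x^2 - 5.9458*x + 8.8392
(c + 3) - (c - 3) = 6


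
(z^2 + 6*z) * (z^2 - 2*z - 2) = z^4 + 4*z^3 - 14*z^2 - 12*z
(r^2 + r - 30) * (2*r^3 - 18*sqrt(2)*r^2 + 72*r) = 2*r^5 - 18*sqrt(2)*r^4 + 2*r^4 - 18*sqrt(2)*r^3 + 12*r^3 + 72*r^2 + 540*sqrt(2)*r^2 - 2160*r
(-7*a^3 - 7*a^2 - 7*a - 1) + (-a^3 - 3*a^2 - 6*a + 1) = -8*a^3 - 10*a^2 - 13*a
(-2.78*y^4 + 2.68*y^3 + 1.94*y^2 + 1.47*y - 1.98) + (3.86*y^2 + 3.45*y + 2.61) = -2.78*y^4 + 2.68*y^3 + 5.8*y^2 + 4.92*y + 0.63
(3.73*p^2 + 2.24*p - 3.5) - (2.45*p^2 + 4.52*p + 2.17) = 1.28*p^2 - 2.28*p - 5.67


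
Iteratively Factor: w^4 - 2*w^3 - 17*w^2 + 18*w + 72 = (w + 3)*(w^3 - 5*w^2 - 2*w + 24) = (w + 2)*(w + 3)*(w^2 - 7*w + 12) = (w - 3)*(w + 2)*(w + 3)*(w - 4)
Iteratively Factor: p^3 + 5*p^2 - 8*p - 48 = (p + 4)*(p^2 + p - 12) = (p - 3)*(p + 4)*(p + 4)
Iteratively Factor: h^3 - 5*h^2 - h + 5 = (h - 1)*(h^2 - 4*h - 5) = (h - 5)*(h - 1)*(h + 1)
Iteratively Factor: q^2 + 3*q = (q)*(q + 3)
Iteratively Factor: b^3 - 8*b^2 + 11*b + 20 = (b - 5)*(b^2 - 3*b - 4) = (b - 5)*(b + 1)*(b - 4)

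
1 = 1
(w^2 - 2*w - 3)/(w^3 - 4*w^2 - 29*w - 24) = (w - 3)/(w^2 - 5*w - 24)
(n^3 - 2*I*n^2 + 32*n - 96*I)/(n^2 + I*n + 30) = (n^2 - 8*I*n - 16)/(n - 5*I)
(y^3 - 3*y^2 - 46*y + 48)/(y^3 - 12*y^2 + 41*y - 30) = (y^2 - 2*y - 48)/(y^2 - 11*y + 30)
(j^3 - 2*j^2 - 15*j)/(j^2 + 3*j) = j - 5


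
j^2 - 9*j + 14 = (j - 7)*(j - 2)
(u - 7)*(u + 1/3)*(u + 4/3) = u^3 - 16*u^2/3 - 101*u/9 - 28/9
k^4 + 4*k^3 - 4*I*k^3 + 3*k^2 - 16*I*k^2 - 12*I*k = k*(k + 1)*(k + 3)*(k - 4*I)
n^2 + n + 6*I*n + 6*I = (n + 1)*(n + 6*I)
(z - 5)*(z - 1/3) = z^2 - 16*z/3 + 5/3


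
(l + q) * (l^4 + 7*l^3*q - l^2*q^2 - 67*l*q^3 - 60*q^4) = l^5 + 8*l^4*q + 6*l^3*q^2 - 68*l^2*q^3 - 127*l*q^4 - 60*q^5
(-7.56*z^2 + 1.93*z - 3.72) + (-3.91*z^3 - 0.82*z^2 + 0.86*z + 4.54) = -3.91*z^3 - 8.38*z^2 + 2.79*z + 0.82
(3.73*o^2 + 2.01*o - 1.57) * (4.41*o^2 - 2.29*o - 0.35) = 16.4493*o^4 + 0.322399999999998*o^3 - 12.8321*o^2 + 2.8918*o + 0.5495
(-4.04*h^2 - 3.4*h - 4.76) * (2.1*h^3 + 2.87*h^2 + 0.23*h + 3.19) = -8.484*h^5 - 18.7348*h^4 - 20.6832*h^3 - 27.3308*h^2 - 11.9408*h - 15.1844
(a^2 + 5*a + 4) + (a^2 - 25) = 2*a^2 + 5*a - 21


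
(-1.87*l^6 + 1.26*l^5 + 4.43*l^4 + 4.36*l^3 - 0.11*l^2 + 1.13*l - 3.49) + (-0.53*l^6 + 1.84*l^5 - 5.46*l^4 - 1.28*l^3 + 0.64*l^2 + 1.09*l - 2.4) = -2.4*l^6 + 3.1*l^5 - 1.03*l^4 + 3.08*l^3 + 0.53*l^2 + 2.22*l - 5.89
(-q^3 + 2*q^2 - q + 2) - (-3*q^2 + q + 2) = -q^3 + 5*q^2 - 2*q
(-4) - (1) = -5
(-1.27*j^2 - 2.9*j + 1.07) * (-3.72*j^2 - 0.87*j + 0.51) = 4.7244*j^4 + 11.8929*j^3 - 2.1051*j^2 - 2.4099*j + 0.5457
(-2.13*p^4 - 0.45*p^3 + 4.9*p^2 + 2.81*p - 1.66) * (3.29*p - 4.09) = -7.0077*p^5 + 7.2312*p^4 + 17.9615*p^3 - 10.7961*p^2 - 16.9543*p + 6.7894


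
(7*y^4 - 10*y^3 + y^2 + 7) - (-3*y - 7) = 7*y^4 - 10*y^3 + y^2 + 3*y + 14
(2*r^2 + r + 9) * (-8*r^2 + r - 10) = -16*r^4 - 6*r^3 - 91*r^2 - r - 90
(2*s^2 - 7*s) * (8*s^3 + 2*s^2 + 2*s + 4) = 16*s^5 - 52*s^4 - 10*s^3 - 6*s^2 - 28*s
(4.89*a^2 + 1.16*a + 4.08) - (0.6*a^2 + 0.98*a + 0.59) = 4.29*a^2 + 0.18*a + 3.49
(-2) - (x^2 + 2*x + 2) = -x^2 - 2*x - 4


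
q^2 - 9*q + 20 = (q - 5)*(q - 4)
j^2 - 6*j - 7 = (j - 7)*(j + 1)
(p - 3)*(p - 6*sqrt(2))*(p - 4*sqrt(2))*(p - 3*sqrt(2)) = p^4 - 13*sqrt(2)*p^3 - 3*p^3 + 39*sqrt(2)*p^2 + 108*p^2 - 324*p - 144*sqrt(2)*p + 432*sqrt(2)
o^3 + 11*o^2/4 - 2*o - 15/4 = (o - 5/4)*(o + 1)*(o + 3)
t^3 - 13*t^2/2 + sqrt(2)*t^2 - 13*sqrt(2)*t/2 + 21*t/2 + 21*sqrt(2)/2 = (t - 7/2)*(t - 3)*(t + sqrt(2))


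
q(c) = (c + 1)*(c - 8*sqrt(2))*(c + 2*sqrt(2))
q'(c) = (c + 1)*(c - 8*sqrt(2)) + (c + 1)*(c + 2*sqrt(2)) + (c - 8*sqrt(2))*(c + 2*sqrt(2))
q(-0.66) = -8.83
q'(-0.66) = -29.30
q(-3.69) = -34.77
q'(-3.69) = 55.60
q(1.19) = -89.09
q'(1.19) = -54.05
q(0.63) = -60.23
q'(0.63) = -48.73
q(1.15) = -86.94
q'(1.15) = -53.73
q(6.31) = -334.26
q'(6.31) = -15.50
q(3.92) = -245.49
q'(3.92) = -53.07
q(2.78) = -180.91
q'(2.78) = -58.92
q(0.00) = -32.00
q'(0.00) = -40.49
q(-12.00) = -2352.06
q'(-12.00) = 571.16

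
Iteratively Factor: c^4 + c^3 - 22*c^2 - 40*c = (c + 2)*(c^3 - c^2 - 20*c) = (c - 5)*(c + 2)*(c^2 + 4*c) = c*(c - 5)*(c + 2)*(c + 4)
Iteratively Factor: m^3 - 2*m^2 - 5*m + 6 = (m - 3)*(m^2 + m - 2) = (m - 3)*(m + 2)*(m - 1)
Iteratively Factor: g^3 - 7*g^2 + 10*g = (g - 2)*(g^2 - 5*g) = g*(g - 2)*(g - 5)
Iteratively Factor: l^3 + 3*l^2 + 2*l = (l + 2)*(l^2 + l) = (l + 1)*(l + 2)*(l)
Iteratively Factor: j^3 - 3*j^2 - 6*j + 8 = (j + 2)*(j^2 - 5*j + 4) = (j - 1)*(j + 2)*(j - 4)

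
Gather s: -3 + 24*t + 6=24*t + 3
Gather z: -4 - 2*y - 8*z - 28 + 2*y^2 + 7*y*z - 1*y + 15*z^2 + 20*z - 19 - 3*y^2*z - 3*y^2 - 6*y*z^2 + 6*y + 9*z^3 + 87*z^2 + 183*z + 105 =-y^2 + 3*y + 9*z^3 + z^2*(102 - 6*y) + z*(-3*y^2 + 7*y + 195) + 54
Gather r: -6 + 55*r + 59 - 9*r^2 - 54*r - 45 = -9*r^2 + r + 8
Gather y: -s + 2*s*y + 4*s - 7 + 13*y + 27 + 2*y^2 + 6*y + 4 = 3*s + 2*y^2 + y*(2*s + 19) + 24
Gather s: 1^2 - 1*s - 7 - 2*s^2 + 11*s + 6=-2*s^2 + 10*s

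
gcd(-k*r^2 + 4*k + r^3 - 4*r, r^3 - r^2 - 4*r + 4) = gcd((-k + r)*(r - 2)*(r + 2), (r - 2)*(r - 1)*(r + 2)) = r^2 - 4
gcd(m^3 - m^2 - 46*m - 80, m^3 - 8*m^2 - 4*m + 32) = m^2 - 6*m - 16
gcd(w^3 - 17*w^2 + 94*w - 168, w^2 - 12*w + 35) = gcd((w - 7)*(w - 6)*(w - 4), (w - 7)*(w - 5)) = w - 7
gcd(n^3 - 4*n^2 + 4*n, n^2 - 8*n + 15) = 1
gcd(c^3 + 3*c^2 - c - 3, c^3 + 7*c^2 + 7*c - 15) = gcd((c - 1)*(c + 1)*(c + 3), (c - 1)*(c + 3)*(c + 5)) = c^2 + 2*c - 3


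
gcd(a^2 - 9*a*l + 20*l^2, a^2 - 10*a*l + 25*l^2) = a - 5*l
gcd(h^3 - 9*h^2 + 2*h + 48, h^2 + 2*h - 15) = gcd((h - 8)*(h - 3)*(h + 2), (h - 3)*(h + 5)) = h - 3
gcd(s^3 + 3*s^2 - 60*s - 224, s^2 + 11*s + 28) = s^2 + 11*s + 28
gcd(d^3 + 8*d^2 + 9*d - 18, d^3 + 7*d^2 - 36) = d^2 + 9*d + 18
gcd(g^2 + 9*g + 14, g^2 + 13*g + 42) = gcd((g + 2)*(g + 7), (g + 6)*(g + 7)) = g + 7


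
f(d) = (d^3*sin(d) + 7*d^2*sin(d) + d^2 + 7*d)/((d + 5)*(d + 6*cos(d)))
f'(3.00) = 2.95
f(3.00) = -1.82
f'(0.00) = 0.23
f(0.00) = 0.00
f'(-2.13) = 1.21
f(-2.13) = 1.91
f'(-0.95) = 4.18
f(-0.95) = -0.99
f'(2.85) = 2.85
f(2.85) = -2.25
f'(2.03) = 75.89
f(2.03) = -11.68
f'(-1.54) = 18.19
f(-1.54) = 4.55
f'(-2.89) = 1.33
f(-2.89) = 1.11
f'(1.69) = 35.70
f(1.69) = 6.02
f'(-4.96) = 7186.21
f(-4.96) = -276.10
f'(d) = (d^3*cos(d) + 3*d^2*sin(d) + 7*d^2*cos(d) + 14*d*sin(d) + 2*d + 7)/((d + 5)*(d + 6*cos(d))) + (6*sin(d) - 1)*(d^3*sin(d) + 7*d^2*sin(d) + d^2 + 7*d)/((d + 5)*(d + 6*cos(d))^2) - (d^3*sin(d) + 7*d^2*sin(d) + d^2 + 7*d)/((d + 5)^2*(d + 6*cos(d)))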